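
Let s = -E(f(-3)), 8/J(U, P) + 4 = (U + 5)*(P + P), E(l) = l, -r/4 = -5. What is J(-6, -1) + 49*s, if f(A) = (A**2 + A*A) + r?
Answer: -1866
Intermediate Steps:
r = 20 (r = -4*(-5) = 20)
f(A) = 20 + 2*A**2 (f(A) = (A**2 + A*A) + 20 = (A**2 + A**2) + 20 = 2*A**2 + 20 = 20 + 2*A**2)
J(U, P) = 8/(-4 + 2*P*(5 + U)) (J(U, P) = 8/(-4 + (U + 5)*(P + P)) = 8/(-4 + (5 + U)*(2*P)) = 8/(-4 + 2*P*(5 + U)))
s = -38 (s = -(20 + 2*(-3)**2) = -(20 + 2*9) = -(20 + 18) = -1*38 = -38)
J(-6, -1) + 49*s = 4/(-2 + 5*(-1) - 1*(-6)) + 49*(-38) = 4/(-2 - 5 + 6) - 1862 = 4/(-1) - 1862 = 4*(-1) - 1862 = -4 - 1862 = -1866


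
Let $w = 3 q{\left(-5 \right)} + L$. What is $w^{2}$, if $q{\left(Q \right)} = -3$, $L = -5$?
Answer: $196$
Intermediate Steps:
$w = -14$ ($w = 3 \left(-3\right) - 5 = -9 - 5 = -14$)
$w^{2} = \left(-14\right)^{2} = 196$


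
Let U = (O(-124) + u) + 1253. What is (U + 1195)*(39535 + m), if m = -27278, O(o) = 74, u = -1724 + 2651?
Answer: 42274393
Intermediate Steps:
u = 927
U = 2254 (U = (74 + 927) + 1253 = 1001 + 1253 = 2254)
(U + 1195)*(39535 + m) = (2254 + 1195)*(39535 - 27278) = 3449*12257 = 42274393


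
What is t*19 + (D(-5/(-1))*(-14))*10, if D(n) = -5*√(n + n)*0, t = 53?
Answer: 1007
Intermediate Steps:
D(n) = 0 (D(n) = -5*√2*√n*0 = 0)
t*19 + (D(-5/(-1))*(-14))*10 = 53*19 + (0*(-14))*10 = 1007 + 0*10 = 1007 + 0 = 1007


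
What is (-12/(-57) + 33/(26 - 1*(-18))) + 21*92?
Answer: 146905/76 ≈ 1933.0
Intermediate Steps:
(-12/(-57) + 33/(26 - 1*(-18))) + 21*92 = (-12*(-1/57) + 33/(26 + 18)) + 1932 = (4/19 + 33/44) + 1932 = (4/19 + 33*(1/44)) + 1932 = (4/19 + ¾) + 1932 = 73/76 + 1932 = 146905/76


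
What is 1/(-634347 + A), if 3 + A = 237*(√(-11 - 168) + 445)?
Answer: -58765/31081044164 - 79*I*√179/93243132492 ≈ -1.8907e-6 - 1.1335e-8*I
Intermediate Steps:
A = 105462 + 237*I*√179 (A = -3 + 237*(√(-11 - 168) + 445) = -3 + 237*(√(-179) + 445) = -3 + 237*(I*√179 + 445) = -3 + 237*(445 + I*√179) = -3 + (105465 + 237*I*√179) = 105462 + 237*I*√179 ≈ 1.0546e+5 + 3170.8*I)
1/(-634347 + A) = 1/(-634347 + (105462 + 237*I*√179)) = 1/(-528885 + 237*I*√179)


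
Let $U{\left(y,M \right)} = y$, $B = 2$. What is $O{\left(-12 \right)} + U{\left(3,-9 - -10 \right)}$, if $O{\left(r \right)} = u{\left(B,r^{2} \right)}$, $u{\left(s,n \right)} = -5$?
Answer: $-2$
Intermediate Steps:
$O{\left(r \right)} = -5$
$O{\left(-12 \right)} + U{\left(3,-9 - -10 \right)} = -5 + 3 = -2$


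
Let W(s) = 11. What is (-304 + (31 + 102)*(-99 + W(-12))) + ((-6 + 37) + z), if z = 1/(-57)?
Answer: -682690/57 ≈ -11977.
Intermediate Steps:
z = -1/57 ≈ -0.017544
(-304 + (31 + 102)*(-99 + W(-12))) + ((-6 + 37) + z) = (-304 + (31 + 102)*(-99 + 11)) + ((-6 + 37) - 1/57) = (-304 + 133*(-88)) + (31 - 1/57) = (-304 - 11704) + 1766/57 = -12008 + 1766/57 = -682690/57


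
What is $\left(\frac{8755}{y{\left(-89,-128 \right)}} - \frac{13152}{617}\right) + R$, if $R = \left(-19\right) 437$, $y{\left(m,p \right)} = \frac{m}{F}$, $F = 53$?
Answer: $- \frac{743410422}{54913} \approx -13538.0$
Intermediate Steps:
$y{\left(m,p \right)} = \frac{m}{53}$
$R = -8303$
$\left(\frac{8755}{y{\left(-89,-128 \right)}} - \frac{13152}{617}\right) + R = \left(\frac{8755}{\frac{1}{53} \left(-89\right)} - \frac{13152}{617}\right) - 8303 = \left(\frac{8755}{- \frac{89}{53}} - \frac{13152}{617}\right) - 8303 = \left(8755 \left(- \frac{53}{89}\right) - \frac{13152}{617}\right) - 8303 = \left(- \frac{464015}{89} - \frac{13152}{617}\right) - 8303 = - \frac{287467783}{54913} - 8303 = - \frac{743410422}{54913}$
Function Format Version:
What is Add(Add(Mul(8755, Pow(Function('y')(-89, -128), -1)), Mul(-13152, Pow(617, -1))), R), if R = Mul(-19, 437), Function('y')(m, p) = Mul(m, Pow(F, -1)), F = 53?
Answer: Rational(-743410422, 54913) ≈ -13538.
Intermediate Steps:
Function('y')(m, p) = Mul(Rational(1, 53), m) (Function('y')(m, p) = Mul(m, Pow(53, -1)) = Mul(m, Rational(1, 53)) = Mul(Rational(1, 53), m))
R = -8303
Add(Add(Mul(8755, Pow(Function('y')(-89, -128), -1)), Mul(-13152, Pow(617, -1))), R) = Add(Add(Mul(8755, Pow(Mul(Rational(1, 53), -89), -1)), Mul(-13152, Pow(617, -1))), -8303) = Add(Add(Mul(8755, Pow(Rational(-89, 53), -1)), Mul(-13152, Rational(1, 617))), -8303) = Add(Add(Mul(8755, Rational(-53, 89)), Rational(-13152, 617)), -8303) = Add(Add(Rational(-464015, 89), Rational(-13152, 617)), -8303) = Add(Rational(-287467783, 54913), -8303) = Rational(-743410422, 54913)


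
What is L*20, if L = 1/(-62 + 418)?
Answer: 5/89 ≈ 0.056180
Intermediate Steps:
L = 1/356 ≈ 0.0028090
L*20 = (1/356)*20 = 5/89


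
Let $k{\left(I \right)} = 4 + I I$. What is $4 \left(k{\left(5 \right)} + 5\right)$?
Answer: $136$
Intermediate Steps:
$k{\left(I \right)} = 4 + I^{2}$
$4 \left(k{\left(5 \right)} + 5\right) = 4 \left(\left(4 + 5^{2}\right) + 5\right) = 4 \left(\left(4 + 25\right) + 5\right) = 4 \left(29 + 5\right) = 4 \cdot 34 = 136$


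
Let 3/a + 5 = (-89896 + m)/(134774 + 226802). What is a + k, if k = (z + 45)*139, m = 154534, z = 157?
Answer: 24472832074/871621 ≈ 28077.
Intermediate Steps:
a = -542364/871621 (a = 3/(-5 + (-89896 + 154534)/(134774 + 226802)) = 3/(-5 + 64638/361576) = 3/(-5 + 64638*(1/361576)) = 3/(-5 + 32319/180788) = 3/(-871621/180788) = 3*(-180788/871621) = -542364/871621 ≈ -0.62225)
k = 28078 (k = (157 + 45)*139 = 202*139 = 28078)
a + k = -542364/871621 + 28078 = 24472832074/871621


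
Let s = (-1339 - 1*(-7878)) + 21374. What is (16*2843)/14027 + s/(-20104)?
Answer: 522955101/281998808 ≈ 1.8545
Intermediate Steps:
s = 27913 (s = (-1339 + 7878) + 21374 = 6539 + 21374 = 27913)
(16*2843)/14027 + s/(-20104) = (16*2843)/14027 + 27913/(-20104) = 45488*(1/14027) + 27913*(-1/20104) = 45488/14027 - 27913/20104 = 522955101/281998808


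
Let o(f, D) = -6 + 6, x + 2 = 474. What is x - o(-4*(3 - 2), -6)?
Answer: 472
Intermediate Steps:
x = 472 (x = -2 + 474 = 472)
o(f, D) = 0
x - o(-4*(3 - 2), -6) = 472 - 1*0 = 472 + 0 = 472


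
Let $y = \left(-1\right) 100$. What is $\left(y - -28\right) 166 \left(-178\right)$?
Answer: $2127456$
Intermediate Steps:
$y = -100$
$\left(y - -28\right) 166 \left(-178\right) = \left(-100 - -28\right) 166 \left(-178\right) = \left(-100 + \left(-13 + 41\right)\right) 166 \left(-178\right) = \left(-100 + 28\right) 166 \left(-178\right) = \left(-72\right) 166 \left(-178\right) = \left(-11952\right) \left(-178\right) = 2127456$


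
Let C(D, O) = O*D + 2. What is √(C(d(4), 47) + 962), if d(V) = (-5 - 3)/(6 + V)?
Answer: 2*√5790/5 ≈ 30.437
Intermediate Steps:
d(V) = -8/(6 + V)
C(D, O) = 2 + D*O (C(D, O) = D*O + 2 = 2 + D*O)
√(C(d(4), 47) + 962) = √((2 - 8/(6 + 4)*47) + 962) = √((2 - 8/10*47) + 962) = √((2 - 8*⅒*47) + 962) = √((2 - ⅘*47) + 962) = √((2 - 188/5) + 962) = √(-178/5 + 962) = √(4632/5) = 2*√5790/5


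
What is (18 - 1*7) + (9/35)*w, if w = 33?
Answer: 682/35 ≈ 19.486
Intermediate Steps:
(18 - 1*7) + (9/35)*w = (18 - 1*7) + (9/35)*33 = (18 - 7) + (9*(1/35))*33 = 11 + (9/35)*33 = 11 + 297/35 = 682/35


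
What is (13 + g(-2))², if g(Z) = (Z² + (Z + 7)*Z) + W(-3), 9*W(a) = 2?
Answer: 4225/81 ≈ 52.161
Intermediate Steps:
W(a) = 2/9 (W(a) = (⅑)*2 = 2/9)
g(Z) = 2/9 + Z² + Z*(7 + Z) (g(Z) = (Z² + (Z + 7)*Z) + 2/9 = (Z² + (7 + Z)*Z) + 2/9 = (Z² + Z*(7 + Z)) + 2/9 = 2/9 + Z² + Z*(7 + Z))
(13 + g(-2))² = (13 + (2/9 + 2*(-2)² + 7*(-2)))² = (13 + (2/9 + 2*4 - 14))² = (13 + (2/9 + 8 - 14))² = (13 - 52/9)² = (65/9)² = 4225/81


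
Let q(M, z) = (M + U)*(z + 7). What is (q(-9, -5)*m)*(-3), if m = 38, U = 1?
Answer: 1824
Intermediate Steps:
q(M, z) = (1 + M)*(7 + z) (q(M, z) = (M + 1)*(z + 7) = (1 + M)*(7 + z))
(q(-9, -5)*m)*(-3) = ((7 - 5 + 7*(-9) - 9*(-5))*38)*(-3) = ((7 - 5 - 63 + 45)*38)*(-3) = -16*38*(-3) = -608*(-3) = 1824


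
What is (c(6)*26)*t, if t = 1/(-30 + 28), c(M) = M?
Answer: -78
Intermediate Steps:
t = -1/2 (t = 1/(-2) = -1/2 ≈ -0.50000)
(c(6)*26)*t = (6*26)*(-1/2) = 156*(-1/2) = -78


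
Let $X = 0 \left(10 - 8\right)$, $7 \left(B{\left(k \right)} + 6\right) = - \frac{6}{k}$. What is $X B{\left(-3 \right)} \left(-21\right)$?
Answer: $0$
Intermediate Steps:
$B{\left(k \right)} = -6 - \frac{6}{7 k}$ ($B{\left(k \right)} = -6 + \frac{\left(-6\right) \frac{1}{k}}{7} = -6 - \frac{6}{7 k}$)
$X = 0$ ($X = 0 \left(10 - 8\right) = 0 \cdot 2 = 0$)
$X B{\left(-3 \right)} \left(-21\right) = 0 \left(-6 - \frac{6}{7 \left(-3\right)}\right) \left(-21\right) = 0 \left(-6 - - \frac{2}{7}\right) \left(-21\right) = 0 \left(-6 + \frac{2}{7}\right) \left(-21\right) = 0 \left(- \frac{40}{7}\right) \left(-21\right) = 0 \left(-21\right) = 0$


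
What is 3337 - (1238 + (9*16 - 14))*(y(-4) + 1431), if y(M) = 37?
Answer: -2004887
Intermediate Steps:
3337 - (1238 + (9*16 - 14))*(y(-4) + 1431) = 3337 - (1238 + (9*16 - 14))*(37 + 1431) = 3337 - (1238 + (144 - 14))*1468 = 3337 - (1238 + 130)*1468 = 3337 - 1368*1468 = 3337 - 1*2008224 = 3337 - 2008224 = -2004887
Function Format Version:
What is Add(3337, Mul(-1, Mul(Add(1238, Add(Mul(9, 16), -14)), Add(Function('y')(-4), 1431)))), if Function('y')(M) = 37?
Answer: -2004887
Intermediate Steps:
Add(3337, Mul(-1, Mul(Add(1238, Add(Mul(9, 16), -14)), Add(Function('y')(-4), 1431)))) = Add(3337, Mul(-1, Mul(Add(1238, Add(Mul(9, 16), -14)), Add(37, 1431)))) = Add(3337, Mul(-1, Mul(Add(1238, Add(144, -14)), 1468))) = Add(3337, Mul(-1, Mul(Add(1238, 130), 1468))) = Add(3337, Mul(-1, Mul(1368, 1468))) = Add(3337, Mul(-1, 2008224)) = Add(3337, -2008224) = -2004887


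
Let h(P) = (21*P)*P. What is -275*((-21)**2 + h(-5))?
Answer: -265650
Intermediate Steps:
h(P) = 21*P**2
-275*((-21)**2 + h(-5)) = -275*((-21)**2 + 21*(-5)**2) = -275*(441 + 21*25) = -275*(441 + 525) = -275*966 = -265650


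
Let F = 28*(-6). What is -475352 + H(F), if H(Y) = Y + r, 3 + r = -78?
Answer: -475601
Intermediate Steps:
r = -81 (r = -3 - 78 = -81)
F = -168
H(Y) = -81 + Y (H(Y) = Y - 81 = -81 + Y)
-475352 + H(F) = -475352 + (-81 - 168) = -475352 - 249 = -475601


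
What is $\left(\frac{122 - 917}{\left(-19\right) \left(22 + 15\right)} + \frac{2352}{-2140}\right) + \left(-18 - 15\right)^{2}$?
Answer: $\frac{409590306}{376105} \approx 1089.0$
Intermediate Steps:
$\left(\frac{122 - 917}{\left(-19\right) \left(22 + 15\right)} + \frac{2352}{-2140}\right) + \left(-18 - 15\right)^{2} = \left(\frac{122 - 917}{\left(-19\right) 37} + 2352 \left(- \frac{1}{2140}\right)\right) + \left(-33\right)^{2} = \left(- \frac{795}{-703} - \frac{588}{535}\right) + 1089 = \left(\left(-795\right) \left(- \frac{1}{703}\right) - \frac{588}{535}\right) + 1089 = \left(\frac{795}{703} - \frac{588}{535}\right) + 1089 = \frac{11961}{376105} + 1089 = \frac{409590306}{376105}$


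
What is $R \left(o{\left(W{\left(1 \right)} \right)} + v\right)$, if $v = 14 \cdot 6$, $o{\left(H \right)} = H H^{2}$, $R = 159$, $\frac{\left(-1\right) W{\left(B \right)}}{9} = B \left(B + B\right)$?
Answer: $-913932$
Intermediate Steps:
$W{\left(B \right)} = - 18 B^{2}$ ($W{\left(B \right)} = - 9 B \left(B + B\right) = - 9 B 2 B = - 9 \cdot 2 B^{2} = - 18 B^{2}$)
$o{\left(H \right)} = H^{3}$
$v = 84$
$R \left(o{\left(W{\left(1 \right)} \right)} + v\right) = 159 \left(\left(- 18 \cdot 1^{2}\right)^{3} + 84\right) = 159 \left(\left(\left(-18\right) 1\right)^{3} + 84\right) = 159 \left(\left(-18\right)^{3} + 84\right) = 159 \left(-5832 + 84\right) = 159 \left(-5748\right) = -913932$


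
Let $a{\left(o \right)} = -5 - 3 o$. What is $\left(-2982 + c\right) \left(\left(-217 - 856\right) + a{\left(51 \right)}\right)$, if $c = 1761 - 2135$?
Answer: $4131236$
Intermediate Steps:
$c = -374$
$\left(-2982 + c\right) \left(\left(-217 - 856\right) + a{\left(51 \right)}\right) = \left(-2982 - 374\right) \left(\left(-217 - 856\right) - 158\right) = - 3356 \left(-1073 - 158\right) = \left(-3356\right) \left(-1231\right) = 4131236$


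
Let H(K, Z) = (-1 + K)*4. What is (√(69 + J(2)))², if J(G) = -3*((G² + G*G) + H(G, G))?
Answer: 33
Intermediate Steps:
H(K, Z) = -4 + 4*K
J(G) = 12 - 12*G - 6*G² (J(G) = -3*((G² + G*G) + (-4 + 4*G)) = -3*((G² + G²) + (-4 + 4*G)) = -3*(2*G² + (-4 + 4*G)) = -3*(-4 + 2*G² + 4*G) = 12 - 12*G - 6*G²)
(√(69 + J(2)))² = (√(69 + (12 - 12*2 - 6*2²)))² = (√(69 + (12 - 24 - 6*4)))² = (√(69 + (12 - 24 - 24)))² = (√(69 - 36))² = (√33)² = 33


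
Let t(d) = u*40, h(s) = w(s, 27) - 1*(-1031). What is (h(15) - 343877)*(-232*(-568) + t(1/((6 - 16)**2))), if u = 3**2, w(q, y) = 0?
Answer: -45302299056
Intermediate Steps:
u = 9
h(s) = 1031 (h(s) = 0 - 1*(-1031) = 0 + 1031 = 1031)
t(d) = 360 (t(d) = 9*40 = 360)
(h(15) - 343877)*(-232*(-568) + t(1/((6 - 16)**2))) = (1031 - 343877)*(-232*(-568) + 360) = -342846*(131776 + 360) = -342846*132136 = -45302299056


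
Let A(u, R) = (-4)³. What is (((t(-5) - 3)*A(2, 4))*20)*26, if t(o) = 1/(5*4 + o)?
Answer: 292864/3 ≈ 97621.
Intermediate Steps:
t(o) = 1/(20 + o)
A(u, R) = -64
(((t(-5) - 3)*A(2, 4))*20)*26 = (((1/(20 - 5) - 3)*(-64))*20)*26 = (((1/15 - 3)*(-64))*20)*26 = (-44/15*(-64)*20)*26 = ((2816/15)*20)*26 = (11264/3)*26 = 292864/3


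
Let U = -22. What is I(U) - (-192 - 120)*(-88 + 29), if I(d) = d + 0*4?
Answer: -18430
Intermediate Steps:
I(d) = d (I(d) = d + 0 = d)
I(U) - (-192 - 120)*(-88 + 29) = -22 - (-192 - 120)*(-88 + 29) = -22 - (-312)*(-59) = -22 - 1*18408 = -22 - 18408 = -18430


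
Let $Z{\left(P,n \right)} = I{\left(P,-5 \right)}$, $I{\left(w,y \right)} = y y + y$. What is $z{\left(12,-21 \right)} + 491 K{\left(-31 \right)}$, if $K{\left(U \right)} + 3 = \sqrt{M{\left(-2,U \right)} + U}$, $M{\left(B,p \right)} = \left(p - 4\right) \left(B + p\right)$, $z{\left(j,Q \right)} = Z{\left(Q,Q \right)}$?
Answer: $-1453 + 982 \sqrt{281} \approx 15008.0$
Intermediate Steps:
$I{\left(w,y \right)} = y + y^{2}$ ($I{\left(w,y \right)} = y^{2} + y = y + y^{2}$)
$Z{\left(P,n \right)} = 20$ ($Z{\left(P,n \right)} = - 5 \left(1 - 5\right) = \left(-5\right) \left(-4\right) = 20$)
$z{\left(j,Q \right)} = 20$
$M{\left(B,p \right)} = \left(-4 + p\right) \left(B + p\right)$
$K{\left(U \right)} = -3 + \sqrt{8 + U^{2} - 5 U}$ ($K{\left(U \right)} = -3 + \sqrt{\left(U^{2} - -8 - 4 U - 2 U\right) + U} = -3 + \sqrt{\left(U^{2} + 8 - 4 U - 2 U\right) + U} = -3 + \sqrt{\left(8 + U^{2} - 6 U\right) + U} = -3 + \sqrt{8 + U^{2} - 5 U}$)
$z{\left(12,-21 \right)} + 491 K{\left(-31 \right)} = 20 + 491 \left(-3 + \sqrt{8 + \left(-31\right)^{2} - -155}\right) = 20 + 491 \left(-3 + \sqrt{8 + 961 + 155}\right) = 20 + 491 \left(-3 + \sqrt{1124}\right) = 20 + 491 \left(-3 + 2 \sqrt{281}\right) = 20 - \left(1473 - 982 \sqrt{281}\right) = -1453 + 982 \sqrt{281}$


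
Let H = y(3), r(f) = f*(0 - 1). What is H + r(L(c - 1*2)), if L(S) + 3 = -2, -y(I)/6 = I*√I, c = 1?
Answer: 5 - 18*√3 ≈ -26.177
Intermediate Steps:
y(I) = -6*I^(3/2) (y(I) = -6*I*√I = -6*I^(3/2))
L(S) = -5 (L(S) = -3 - 2 = -5)
r(f) = -f (r(f) = f*(-1) = -f)
H = -18*√3 ≈ -31.177
H + r(L(c - 1*2)) = -18*√3 - 1*(-5) = -18*√3 + 5 = 5 - 18*√3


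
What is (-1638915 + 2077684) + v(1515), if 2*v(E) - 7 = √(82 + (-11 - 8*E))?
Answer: 877545/2 + I*√12049/2 ≈ 4.3877e+5 + 54.884*I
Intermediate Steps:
v(E) = 7/2 + √(71 - 8*E)/2 (v(E) = 7/2 + √(82 + (-11 - 8*E))/2 = 7/2 + √(71 - 8*E)/2)
(-1638915 + 2077684) + v(1515) = (-1638915 + 2077684) + (7/2 + √(71 - 8*1515)/2) = 438769 + (7/2 + √(71 - 12120)/2) = 438769 + (7/2 + √(-12049)/2) = 438769 + (7/2 + (I*√12049)/2) = 438769 + (7/2 + I*√12049/2) = 877545/2 + I*√12049/2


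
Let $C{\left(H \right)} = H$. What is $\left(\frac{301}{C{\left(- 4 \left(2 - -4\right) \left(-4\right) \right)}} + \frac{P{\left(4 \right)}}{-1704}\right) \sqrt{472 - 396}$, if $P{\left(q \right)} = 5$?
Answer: $\frac{7117 \sqrt{19}}{1136} \approx 27.308$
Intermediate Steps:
$\left(\frac{301}{C{\left(- 4 \left(2 - -4\right) \left(-4\right) \right)}} + \frac{P{\left(4 \right)}}{-1704}\right) \sqrt{472 - 396} = \left(\frac{301}{- 4 \left(2 - -4\right) \left(-4\right)} + \frac{5}{-1704}\right) \sqrt{472 - 396} = \left(\frac{301}{- 4 \left(2 + 4\right) \left(-4\right)} + 5 \left(- \frac{1}{1704}\right)\right) \sqrt{76} = \left(\frac{301}{\left(-4\right) 6 \left(-4\right)} - \frac{5}{1704}\right) 2 \sqrt{19} = \left(\frac{301}{\left(-24\right) \left(-4\right)} - \frac{5}{1704}\right) 2 \sqrt{19} = \left(\frac{301}{96} - \frac{5}{1704}\right) 2 \sqrt{19} = \frac{7117 \cdot 2 \sqrt{19}}{2272} = \frac{7117 \sqrt{19}}{1136}$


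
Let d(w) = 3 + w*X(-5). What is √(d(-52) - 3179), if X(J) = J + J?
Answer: 4*I*√166 ≈ 51.536*I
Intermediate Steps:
X(J) = 2*J
d(w) = 3 - 10*w (d(w) = 3 + w*(2*(-5)) = 3 + w*(-10) = 3 - 10*w)
√(d(-52) - 3179) = √((3 - 10*(-52)) - 3179) = √((3 + 520) - 3179) = √(523 - 3179) = √(-2656) = 4*I*√166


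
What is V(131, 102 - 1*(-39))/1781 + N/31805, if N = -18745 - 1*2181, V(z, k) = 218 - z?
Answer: -34502171/56644705 ≈ -0.60910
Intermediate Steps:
N = -20926 (N = -18745 - 2181 = -20926)
V(131, 102 - 1*(-39))/1781 + N/31805 = (218 - 1*131)/1781 - 20926/31805 = (218 - 131)*(1/1781) - 20926*1/31805 = 87*(1/1781) - 20926/31805 = 87/1781 - 20926/31805 = -34502171/56644705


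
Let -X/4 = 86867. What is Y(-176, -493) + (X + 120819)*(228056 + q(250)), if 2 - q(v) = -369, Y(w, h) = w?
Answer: -51772751299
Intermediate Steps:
X = -347468 (X = -4*86867 = -347468)
q(v) = 371 (q(v) = 2 - 1*(-369) = 2 + 369 = 371)
Y(-176, -493) + (X + 120819)*(228056 + q(250)) = -176 + (-347468 + 120819)*(228056 + 371) = -176 - 226649*228427 = -176 - 51772751123 = -51772751299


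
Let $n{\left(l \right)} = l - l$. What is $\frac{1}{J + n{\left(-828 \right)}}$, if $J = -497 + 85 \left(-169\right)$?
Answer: $- \frac{1}{14862} \approx -6.7286 \cdot 10^{-5}$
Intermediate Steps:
$n{\left(l \right)} = 0$
$J = -14862$ ($J = -497 - 14365 = -14862$)
$\frac{1}{J + n{\left(-828 \right)}} = \frac{1}{-14862 + 0} = \frac{1}{-14862} = - \frac{1}{14862}$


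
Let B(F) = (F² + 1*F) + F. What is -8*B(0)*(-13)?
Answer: 0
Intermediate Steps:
B(F) = F² + 2*F (B(F) = (F² + F) + F = (F + F²) + F = F² + 2*F)
-8*B(0)*(-13) = -0*(2 + 0)*(-13) = -0*2*(-13) = -8*0*(-13) = 0*(-13) = 0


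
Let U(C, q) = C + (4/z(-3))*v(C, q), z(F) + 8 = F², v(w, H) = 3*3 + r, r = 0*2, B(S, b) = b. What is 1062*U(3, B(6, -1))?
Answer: 41418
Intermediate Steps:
r = 0
v(w, H) = 9 (v(w, H) = 3*3 + 0 = 9 + 0 = 9)
z(F) = -8 + F²
U(C, q) = 36 + C (U(C, q) = C + (4/(-8 + (-3)²))*9 = C + (4/(-8 + 9))*9 = C + (4/1)*9 = C + (4*1)*9 = C + 4*9 = C + 36 = 36 + C)
1062*U(3, B(6, -1)) = 1062*(36 + 3) = 1062*39 = 41418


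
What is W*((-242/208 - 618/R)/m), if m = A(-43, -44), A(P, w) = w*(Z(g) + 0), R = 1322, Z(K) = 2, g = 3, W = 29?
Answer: 3251393/6049472 ≈ 0.53747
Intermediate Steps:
A(P, w) = 2*w (A(P, w) = w*(2 + 0) = w*2 = 2*w)
m = -88 (m = 2*(-44) = -88)
W*((-242/208 - 618/R)/m) = 29*((-242/208 - 618/1322)/(-88)) = 29*((-242*1/208 - 618*1/1322)*(-1/88)) = 29*((-121/104 - 309/661)*(-1/88)) = 29*(-112117/68744*(-1/88)) = 29*(112117/6049472) = 3251393/6049472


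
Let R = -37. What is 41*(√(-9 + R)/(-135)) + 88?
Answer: 88 - 41*I*√46/135 ≈ 88.0 - 2.0598*I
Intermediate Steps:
41*(√(-9 + R)/(-135)) + 88 = 41*(√(-9 - 37)/(-135)) + 88 = 41*(√(-46)*(-1/135)) + 88 = 41*((I*√46)*(-1/135)) + 88 = 41*(-I*√46/135) + 88 = -41*I*√46/135 + 88 = 88 - 41*I*√46/135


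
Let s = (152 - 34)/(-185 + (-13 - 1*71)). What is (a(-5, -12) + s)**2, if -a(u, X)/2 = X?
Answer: 40170244/72361 ≈ 555.14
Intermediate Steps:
a(u, X) = -2*X
s = -118/269 (s = 118/(-185 + (-13 - 71)) = 118/(-185 - 84) = 118/(-269) = 118*(-1/269) = -118/269 ≈ -0.43866)
(a(-5, -12) + s)**2 = (-2*(-12) - 118/269)**2 = (24 - 118/269)**2 = (6338/269)**2 = 40170244/72361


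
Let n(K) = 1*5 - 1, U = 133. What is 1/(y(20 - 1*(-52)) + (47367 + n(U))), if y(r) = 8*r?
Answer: 1/47947 ≈ 2.0856e-5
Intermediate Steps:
n(K) = 4 (n(K) = 5 - 1 = 4)
1/(y(20 - 1*(-52)) + (47367 + n(U))) = 1/(8*(20 - 1*(-52)) + (47367 + 4)) = 1/(8*(20 + 52) + 47371) = 1/(8*72 + 47371) = 1/(576 + 47371) = 1/47947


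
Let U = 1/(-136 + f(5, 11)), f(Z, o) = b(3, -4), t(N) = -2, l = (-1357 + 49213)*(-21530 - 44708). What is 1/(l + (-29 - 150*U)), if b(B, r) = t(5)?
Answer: -23/72907372386 ≈ -3.1547e-10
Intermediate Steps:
l = -3169885728 (l = 47856*(-66238) = -3169885728)
b(B, r) = -2
f(Z, o) = -2
U = -1/138 (U = 1/(-136 - 2) = 1/(-138) = -1/138 ≈ -0.0072464)
1/(l + (-29 - 150*U)) = 1/(-3169885728 + (-29 - 150*(-1/138))) = 1/(-3169885728 + (-29 + 25/23)) = 1/(-3169885728 - 642/23) = 1/(-72907372386/23) = -23/72907372386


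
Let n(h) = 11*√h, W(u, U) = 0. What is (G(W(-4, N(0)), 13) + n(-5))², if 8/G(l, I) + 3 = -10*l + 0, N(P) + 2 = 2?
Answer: (8 - 33*I*√5)²/9 ≈ -597.89 - 131.18*I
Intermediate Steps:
N(P) = 0 (N(P) = -2 + 2 = 0)
G(l, I) = 8/(-3 - 10*l) (G(l, I) = 8/(-3 + (-10*l + 0)) = 8/(-3 - 10*l))
(G(W(-4, N(0)), 13) + n(-5))² = (-8/(3 + 10*0) + 11*√(-5))² = (-8/(3 + 0) + 11*(I*√5))² = (-8/3 + 11*I*√5)²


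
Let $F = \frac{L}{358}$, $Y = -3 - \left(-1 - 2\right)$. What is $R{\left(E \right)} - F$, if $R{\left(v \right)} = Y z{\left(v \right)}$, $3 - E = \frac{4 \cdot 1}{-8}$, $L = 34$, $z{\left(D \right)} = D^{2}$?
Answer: $- \frac{17}{179} \approx -0.094972$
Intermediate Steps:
$E = \frac{7}{2}$ ($E = 3 - \frac{4 \cdot 1}{-8} = 3 - 4 \left(- \frac{1}{8}\right) = 3 - - \frac{1}{2} = 3 + \frac{1}{2} = \frac{7}{2} \approx 3.5$)
$Y = 0$ ($Y = -3 - -3 = -3 + 3 = 0$)
$F = \frac{17}{179}$ ($F = \frac{34}{358} = 34 \cdot \frac{1}{358} = \frac{17}{179} \approx 0.094972$)
$R{\left(v \right)} = 0$ ($R{\left(v \right)} = 0 v^{2} = 0$)
$R{\left(E \right)} - F = 0 - \frac{17}{179} = - \frac{17}{179}$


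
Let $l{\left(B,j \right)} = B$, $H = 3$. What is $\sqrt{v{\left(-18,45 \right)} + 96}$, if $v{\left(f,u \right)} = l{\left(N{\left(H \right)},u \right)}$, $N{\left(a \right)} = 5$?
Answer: $\sqrt{101} \approx 10.05$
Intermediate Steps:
$v{\left(f,u \right)} = 5$
$\sqrt{v{\left(-18,45 \right)} + 96} = \sqrt{5 + 96} = \sqrt{101}$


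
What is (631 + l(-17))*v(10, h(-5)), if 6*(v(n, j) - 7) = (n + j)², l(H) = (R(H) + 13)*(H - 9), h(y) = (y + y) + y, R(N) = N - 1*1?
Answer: 50987/6 ≈ 8497.8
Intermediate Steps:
R(N) = -1 + N (R(N) = N - 1 = -1 + N)
h(y) = 3*y (h(y) = 2*y + y = 3*y)
l(H) = (-9 + H)*(12 + H) (l(H) = ((-1 + H) + 13)*(H - 9) = (12 + H)*(-9 + H) = (-9 + H)*(12 + H))
v(n, j) = 7 + (j + n)²/6 (v(n, j) = 7 + (n + j)²/6 = 7 + (j + n)²/6)
(631 + l(-17))*v(10, h(-5)) = (631 + (-108 + (-17)² + 3*(-17)))*(7 + (3*(-5) + 10)²/6) = (631 + (-108 + 289 - 51))*(7 + (-15 + 10)²/6) = (631 + 130)*(7 + (⅙)*(-5)²) = 761*(7 + (⅙)*25) = 761*(7 + 25/6) = 761*(67/6) = 50987/6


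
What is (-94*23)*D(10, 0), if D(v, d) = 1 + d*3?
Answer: -2162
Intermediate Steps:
D(v, d) = 1 + 3*d
(-94*23)*D(10, 0) = (-94*23)*(1 + 3*0) = -2162*(1 + 0) = -2162*1 = -2162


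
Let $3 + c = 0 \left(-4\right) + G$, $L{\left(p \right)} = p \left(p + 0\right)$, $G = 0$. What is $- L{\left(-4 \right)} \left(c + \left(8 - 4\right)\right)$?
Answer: $-16$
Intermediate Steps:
$L{\left(p \right)} = p^{2}$ ($L{\left(p \right)} = p p = p^{2}$)
$c = -3$ ($c = -3 + \left(0 \left(-4\right) + 0\right) = -3 + \left(0 + 0\right) = -3 + 0 = -3$)
$- L{\left(-4 \right)} \left(c + \left(8 - 4\right)\right) = - \left(-4\right)^{2} \left(-3 + \left(8 - 4\right)\right) = \left(-1\right) 16 \left(-3 + \left(8 - 4\right)\right) = - 16 \left(-3 + 4\right) = \left(-16\right) 1 = -16$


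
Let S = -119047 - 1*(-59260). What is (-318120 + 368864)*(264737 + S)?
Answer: 10399982800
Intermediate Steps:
S = -59787 (S = -119047 + 59260 = -59787)
(-318120 + 368864)*(264737 + S) = (-318120 + 368864)*(264737 - 59787) = 50744*204950 = 10399982800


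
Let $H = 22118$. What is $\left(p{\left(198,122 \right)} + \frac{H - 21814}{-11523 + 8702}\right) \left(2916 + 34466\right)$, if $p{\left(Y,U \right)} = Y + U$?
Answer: $\frac{33734114912}{2821} \approx 1.1958 \cdot 10^{7}$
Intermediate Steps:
$p{\left(Y,U \right)} = U + Y$
$\left(p{\left(198,122 \right)} + \frac{H - 21814}{-11523 + 8702}\right) \left(2916 + 34466\right) = \left(\left(122 + 198\right) + \frac{22118 - 21814}{-11523 + 8702}\right) \left(2916 + 34466\right) = \left(320 + \frac{304}{-2821}\right) 37382 = \left(320 + 304 \left(- \frac{1}{2821}\right)\right) 37382 = \left(320 - \frac{304}{2821}\right) 37382 = \frac{902416}{2821} \cdot 37382 = \frac{33734114912}{2821}$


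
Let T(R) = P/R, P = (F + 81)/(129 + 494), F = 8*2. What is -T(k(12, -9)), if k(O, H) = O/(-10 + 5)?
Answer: 485/7476 ≈ 0.064874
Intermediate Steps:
F = 16
P = 97/623 (P = (16 + 81)/(129 + 494) = 97/623 ≈ 0.15570)
k(O, H) = -O/5 (k(O, H) = O/(-5) = O*(-1/5) = -O/5)
T(R) = 97/(623*R)
-T(k(12, -9)) = -97/(623*((-1/5*12))) = -97/(623*(-12/5)) = -97*(-5)/(623*12) = -1*(-485/7476) = 485/7476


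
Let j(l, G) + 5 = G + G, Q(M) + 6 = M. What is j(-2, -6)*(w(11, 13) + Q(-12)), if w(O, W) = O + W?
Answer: -102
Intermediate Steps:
Q(M) = -6 + M
j(l, G) = -5 + 2*G (j(l, G) = -5 + (G + G) = -5 + 2*G)
j(-2, -6)*(w(11, 13) + Q(-12)) = (-5 + 2*(-6))*((11 + 13) + (-6 - 12)) = (-5 - 12)*(24 - 18) = -17*6 = -102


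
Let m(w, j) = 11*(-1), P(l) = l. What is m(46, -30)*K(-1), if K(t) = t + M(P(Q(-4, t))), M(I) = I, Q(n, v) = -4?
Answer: 55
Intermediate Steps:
K(t) = -4 + t (K(t) = t - 4 = -4 + t)
m(w, j) = -11
m(46, -30)*K(-1) = -11*(-4 - 1) = -11*(-5) = 55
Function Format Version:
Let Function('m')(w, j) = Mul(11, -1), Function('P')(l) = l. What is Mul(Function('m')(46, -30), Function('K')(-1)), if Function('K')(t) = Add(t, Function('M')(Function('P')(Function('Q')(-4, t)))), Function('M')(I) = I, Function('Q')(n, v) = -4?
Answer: 55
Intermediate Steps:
Function('K')(t) = Add(-4, t) (Function('K')(t) = Add(t, -4) = Add(-4, t))
Function('m')(w, j) = -11
Mul(Function('m')(46, -30), Function('K')(-1)) = Mul(-11, Add(-4, -1)) = Mul(-11, -5) = 55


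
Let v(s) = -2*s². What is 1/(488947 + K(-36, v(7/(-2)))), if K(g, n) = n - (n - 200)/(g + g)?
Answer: 144/70404391 ≈ 2.0453e-6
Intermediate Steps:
K(g, n) = n - (-200 + n)/(2*g)
1/(488947 + K(-36, v(7/(-2)))) = 1/(488947 + (100 - (-1)*(7/(-2))² - (-72)*(7/(-2))²)/(-36)) = 1/(488947 - (100 - (-1)*(7*(-½))² - (-72)*(7*(-½))²)/36) = 1/(488947 - (100 - (-1)*(-7/2)² - (-72)*(-7/2)²)/36) = 1/(488947 - (100 - (-1)*49/4 - (-72)*49/4)/36) = 1/(488947 - (100 - ½*(-49/2) - 36*(-49/2))/36) = 1/(488947 - (100 + 49/4 + 882)/36) = 1/(488947 - 1/36*3977/4) = 1/(488947 - 3977/144) = 1/(70404391/144) = 144/70404391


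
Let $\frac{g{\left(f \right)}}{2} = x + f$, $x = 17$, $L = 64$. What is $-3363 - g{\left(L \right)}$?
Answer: $-3525$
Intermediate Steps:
$g{\left(f \right)} = 34 + 2 f$ ($g{\left(f \right)} = 2 \left(17 + f\right) = 34 + 2 f$)
$-3363 - g{\left(L \right)} = -3363 - \left(34 + 2 \cdot 64\right) = -3363 - \left(34 + 128\right) = -3363 - 162 = -3525$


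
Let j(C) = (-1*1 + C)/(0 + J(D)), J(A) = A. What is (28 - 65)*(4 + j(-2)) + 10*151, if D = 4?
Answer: 5559/4 ≈ 1389.8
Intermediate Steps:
j(C) = -¼ + C/4 (j(C) = (-1*1 + C)/(0 + 4) = (-1 + C)/4 = (-1 + C)*(¼) = -¼ + C/4)
(28 - 65)*(4 + j(-2)) + 10*151 = (28 - 65)*(4 + (-¼ + (¼)*(-2))) + 10*151 = -37*(4 + (-¼ - ½)) + 1510 = -37*(4 - ¾) + 1510 = -37*13/4 + 1510 = -481/4 + 1510 = 5559/4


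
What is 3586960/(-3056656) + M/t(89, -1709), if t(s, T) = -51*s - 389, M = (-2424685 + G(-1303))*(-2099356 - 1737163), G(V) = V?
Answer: -444521318017130583/235362512 ≈ -1.8887e+9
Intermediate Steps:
M = 9307349055772 (M = (-2424685 - 1303)*(-2099356 - 1737163) = -2425988*(-3836519) = 9307349055772)
t(s, T) = -389 - 51*s
3586960/(-3056656) + M/t(89, -1709) = 3586960/(-3056656) + 9307349055772/(-389 - 51*89) = 3586960*(-1/3056656) + 9307349055772/(-389 - 4539) = -224185/191041 + 9307349055772/(-4928) = -224185/191041 + 9307349055772*(-1/4928) = -224185/191041 - 2326837263943/1232 = -444521318017130583/235362512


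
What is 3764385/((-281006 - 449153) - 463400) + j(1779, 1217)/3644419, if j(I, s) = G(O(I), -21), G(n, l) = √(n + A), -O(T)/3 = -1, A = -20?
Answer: -1254795/397853 + I*√17/3644419 ≈ -3.1539 + 1.1313e-6*I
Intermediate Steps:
O(T) = 3 (O(T) = -3*(-1) = 3)
G(n, l) = √(-20 + n) (G(n, l) = √(n - 20) = √(-20 + n))
j(I, s) = I*√17 (j(I, s) = √(-20 + 3) = √(-17) = I*√17)
3764385/((-281006 - 449153) - 463400) + j(1779, 1217)/3644419 = 3764385/((-281006 - 449153) - 463400) + (I*√17)/3644419 = 3764385/(-730159 - 463400) + (I*√17)*(1/3644419) = 3764385/(-1193559) + I*√17/3644419 = 3764385*(-1/1193559) + I*√17/3644419 = -1254795/397853 + I*√17/3644419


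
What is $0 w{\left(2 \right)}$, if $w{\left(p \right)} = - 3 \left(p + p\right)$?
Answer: $0$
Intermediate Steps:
$w{\left(p \right)} = - 6 p$ ($w{\left(p \right)} = - 3 \cdot 2 p = - 6 p$)
$0 w{\left(2 \right)} = 0 \left(\left(-6\right) 2\right) = 0 \left(-12\right) = 0$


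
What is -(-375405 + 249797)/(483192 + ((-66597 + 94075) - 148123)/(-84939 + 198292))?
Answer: 14238043624/54771142131 ≈ 0.25996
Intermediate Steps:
-(-375405 + 249797)/(483192 + ((-66597 + 94075) - 148123)/(-84939 + 198292)) = -(-125608)/(483192 + (27478 - 148123)/113353) = -(-125608)/(483192 - 120645*1/113353) = -(-125608)/(483192 - 120645/113353) = -(-125608)/54771142131/113353 = -(-125608)*113353/54771142131 = -1*(-14238043624/54771142131) = 14238043624/54771142131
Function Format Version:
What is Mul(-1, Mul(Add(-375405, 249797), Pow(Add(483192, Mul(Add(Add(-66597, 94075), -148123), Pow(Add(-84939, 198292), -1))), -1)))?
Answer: Rational(14238043624, 54771142131) ≈ 0.25996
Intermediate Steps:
Mul(-1, Mul(Add(-375405, 249797), Pow(Add(483192, Mul(Add(Add(-66597, 94075), -148123), Pow(Add(-84939, 198292), -1))), -1))) = Mul(-1, Mul(-125608, Pow(Add(483192, Mul(Add(27478, -148123), Pow(113353, -1))), -1))) = Mul(-1, Mul(-125608, Pow(Add(483192, Mul(-120645, Rational(1, 113353))), -1))) = Mul(-1, Mul(-125608, Pow(Add(483192, Rational(-120645, 113353)), -1))) = Mul(-1, Mul(-125608, Pow(Rational(54771142131, 113353), -1))) = Mul(-1, Mul(-125608, Rational(113353, 54771142131))) = Mul(-1, Rational(-14238043624, 54771142131)) = Rational(14238043624, 54771142131)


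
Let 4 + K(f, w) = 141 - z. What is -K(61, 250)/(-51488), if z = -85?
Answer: 111/25744 ≈ 0.0043117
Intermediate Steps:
K(f, w) = 222 (K(f, w) = -4 + (141 - 1*(-85)) = -4 + (141 + 85) = -4 + 226 = 222)
-K(61, 250)/(-51488) = -222/(-51488) = -222*(-1)/51488 = -1*(-111/25744) = 111/25744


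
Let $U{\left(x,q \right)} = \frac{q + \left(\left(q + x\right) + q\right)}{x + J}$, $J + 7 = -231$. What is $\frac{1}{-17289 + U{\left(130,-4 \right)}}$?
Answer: $- \frac{54}{933665} \approx -5.7837 \cdot 10^{-5}$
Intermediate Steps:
$J = -238$ ($J = -7 - 231 = -238$)
$U{\left(x,q \right)} = \frac{x + 3 q}{-238 + x}$ ($U{\left(x,q \right)} = \frac{q + \left(\left(q + x\right) + q\right)}{x - 238} = \frac{q + \left(x + 2 q\right)}{-238 + x} = \frac{x + 3 q}{-238 + x}$)
$\frac{1}{-17289 + U{\left(130,-4 \right)}} = \frac{1}{-17289 + \frac{130 + 3 \left(-4\right)}{-238 + 130}} = \frac{1}{-17289 + \frac{130 - 12}{-108}} = \frac{1}{-17289 - \frac{59}{54}} = \frac{1}{- \frac{933665}{54}} = - \frac{54}{933665}$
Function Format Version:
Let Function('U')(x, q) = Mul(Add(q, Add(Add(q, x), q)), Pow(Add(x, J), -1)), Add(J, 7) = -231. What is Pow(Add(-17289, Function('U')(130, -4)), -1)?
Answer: Rational(-54, 933665) ≈ -5.7837e-5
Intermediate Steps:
J = -238 (J = Add(-7, -231) = -238)
Function('U')(x, q) = Mul(Pow(Add(-238, x), -1), Add(x, Mul(3, q))) (Function('U')(x, q) = Mul(Add(q, Add(Add(q, x), q)), Pow(Add(x, -238), -1)) = Mul(Add(q, Add(x, Mul(2, q))), Pow(Add(-238, x), -1)) = Mul(Add(x, Mul(3, q)), Pow(Add(-238, x), -1)) = Mul(Pow(Add(-238, x), -1), Add(x, Mul(3, q))))
Pow(Add(-17289, Function('U')(130, -4)), -1) = Pow(Add(-17289, Mul(Pow(Add(-238, 130), -1), Add(130, Mul(3, -4)))), -1) = Pow(Add(-17289, Mul(Pow(-108, -1), Add(130, -12))), -1) = Pow(Add(-17289, Mul(Rational(-1, 108), 118)), -1) = Pow(Add(-17289, Rational(-59, 54)), -1) = Pow(Rational(-933665, 54), -1) = Rational(-54, 933665)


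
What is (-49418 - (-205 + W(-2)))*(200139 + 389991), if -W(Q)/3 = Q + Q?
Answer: -29049149250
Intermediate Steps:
W(Q) = -6*Q (W(Q) = -3*(Q + Q) = -6*Q)
(-49418 - (-205 + W(-2)))*(200139 + 389991) = (-49418 - (-205 - 6*(-2)))*(200139 + 389991) = (-49418 - (-205 + 12))*590130 = (-49418 - 1*(-193))*590130 = (-49418 + 193)*590130 = -49225*590130 = -29049149250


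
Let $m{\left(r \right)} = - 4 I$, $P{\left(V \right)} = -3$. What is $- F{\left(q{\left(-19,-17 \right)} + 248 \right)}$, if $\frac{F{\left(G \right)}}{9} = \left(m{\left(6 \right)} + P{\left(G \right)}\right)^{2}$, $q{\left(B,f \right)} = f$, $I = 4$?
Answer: $-3249$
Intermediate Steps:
$m{\left(r \right)} = -16$ ($m{\left(r \right)} = \left(-4\right) 4 = -16$)
$F{\left(G \right)} = 3249$ ($F{\left(G \right)} = 9 \left(-16 - 3\right)^{2} = 9 \left(-19\right)^{2} = 9 \cdot 361 = 3249$)
$- F{\left(q{\left(-19,-17 \right)} + 248 \right)} = \left(-1\right) 3249 = -3249$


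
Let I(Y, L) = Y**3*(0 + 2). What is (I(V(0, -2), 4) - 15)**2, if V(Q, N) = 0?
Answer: 225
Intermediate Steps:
I(Y, L) = 2*Y**3 (I(Y, L) = Y**3*2 = 2*Y**3)
(I(V(0, -2), 4) - 15)**2 = (2*0**3 - 15)**2 = (2*0 - 15)**2 = (0 - 15)**2 = (-15)**2 = 225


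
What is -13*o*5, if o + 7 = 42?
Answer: -2275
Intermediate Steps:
o = 35 (o = -7 + 42 = 35)
-13*o*5 = -13*35*5 = -455*5 = -2275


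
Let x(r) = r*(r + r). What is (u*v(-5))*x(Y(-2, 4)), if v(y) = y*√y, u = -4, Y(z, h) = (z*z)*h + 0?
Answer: 10240*I*√5 ≈ 22897.0*I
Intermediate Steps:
Y(z, h) = h*z² (Y(z, h) = z²*h + 0 = h*z² + 0 = h*z²)
v(y) = y^(3/2)
x(r) = 2*r² (x(r) = r*(2*r) = 2*r²)
(u*v(-5))*x(Y(-2, 4)) = (-(-20)*I*√5)*(2*(4*(-2)²)²) = (-(-20)*I*√5)*(2*(4*4)²) = (20*I*√5)*(2*16²) = (20*I*√5)*(2*256) = (20*I*√5)*512 = 10240*I*√5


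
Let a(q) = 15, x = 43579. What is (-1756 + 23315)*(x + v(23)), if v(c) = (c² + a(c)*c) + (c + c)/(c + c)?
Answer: 958383786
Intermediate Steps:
v(c) = 1 + c² + 15*c (v(c) = (c² + 15*c) + (c + c)/(c + c) = (c² + 15*c) + (2*c)/((2*c)) = (c² + 15*c) + (2*c)*(1/(2*c)) = (c² + 15*c) + 1 = 1 + c² + 15*c)
(-1756 + 23315)*(x + v(23)) = (-1756 + 23315)*(43579 + (1 + 23² + 15*23)) = 21559*(43579 + (1 + 529 + 345)) = 21559*(43579 + 875) = 21559*44454 = 958383786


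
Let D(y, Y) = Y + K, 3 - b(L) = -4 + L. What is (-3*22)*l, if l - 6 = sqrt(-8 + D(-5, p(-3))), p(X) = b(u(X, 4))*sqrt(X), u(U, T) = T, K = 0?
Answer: -396 - 66*sqrt(-8 + 3*I*sqrt(3)) ≈ -453.9 - 195.45*I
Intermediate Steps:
b(L) = 7 - L (b(L) = 3 - (-4 + L) = 3 + (4 - L) = 7 - L)
p(X) = 3*sqrt(X) (p(X) = (7 - 1*4)*sqrt(X) = (7 - 4)*sqrt(X) = 3*sqrt(X))
D(y, Y) = Y (D(y, Y) = Y + 0 = Y)
l = 6 + sqrt(-8 + 3*I*sqrt(3)) (l = 6 + sqrt(-8 + 3*sqrt(-3)) = 6 + sqrt(-8 + 3*(I*sqrt(3))) = 6 + sqrt(-8 + 3*I*sqrt(3)) ≈ 6.8773 + 2.9614*I)
(-3*22)*l = (-3*22)*(6 + sqrt(-8 + 3*I*sqrt(3))) = -66*(6 + sqrt(-8 + 3*I*sqrt(3))) = -396 - 66*sqrt(-8 + 3*I*sqrt(3))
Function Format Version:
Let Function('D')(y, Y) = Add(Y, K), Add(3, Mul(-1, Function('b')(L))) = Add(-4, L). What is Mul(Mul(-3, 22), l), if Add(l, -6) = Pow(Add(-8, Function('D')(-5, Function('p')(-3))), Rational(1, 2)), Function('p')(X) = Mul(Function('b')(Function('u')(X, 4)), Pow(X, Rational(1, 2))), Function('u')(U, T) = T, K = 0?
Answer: Add(-396, Mul(-66, Pow(Add(-8, Mul(3, I, Pow(3, Rational(1, 2)))), Rational(1, 2)))) ≈ Add(-453.90, Mul(-195.45, I))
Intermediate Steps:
Function('b')(L) = Add(7, Mul(-1, L)) (Function('b')(L) = Add(3, Mul(-1, Add(-4, L))) = Add(3, Add(4, Mul(-1, L))) = Add(7, Mul(-1, L)))
Function('p')(X) = Mul(3, Pow(X, Rational(1, 2))) (Function('p')(X) = Mul(Add(7, Mul(-1, 4)), Pow(X, Rational(1, 2))) = Mul(Add(7, -4), Pow(X, Rational(1, 2))) = Mul(3, Pow(X, Rational(1, 2))))
Function('D')(y, Y) = Y (Function('D')(y, Y) = Add(Y, 0) = Y)
l = Add(6, Pow(Add(-8, Mul(3, I, Pow(3, Rational(1, 2)))), Rational(1, 2))) (l = Add(6, Pow(Add(-8, Mul(3, Pow(-3, Rational(1, 2)))), Rational(1, 2))) = Add(6, Pow(Add(-8, Mul(3, Mul(I, Pow(3, Rational(1, 2))))), Rational(1, 2))) = Add(6, Pow(Add(-8, Mul(3, I, Pow(3, Rational(1, 2)))), Rational(1, 2))) ≈ Add(6.8773, Mul(2.9614, I)))
Mul(Mul(-3, 22), l) = Mul(Mul(-3, 22), Add(6, Pow(Add(-8, Mul(3, I, Pow(3, Rational(1, 2)))), Rational(1, 2)))) = Mul(-66, Add(6, Pow(Add(-8, Mul(3, I, Pow(3, Rational(1, 2)))), Rational(1, 2)))) = Add(-396, Mul(-66, Pow(Add(-8, Mul(3, I, Pow(3, Rational(1, 2)))), Rational(1, 2))))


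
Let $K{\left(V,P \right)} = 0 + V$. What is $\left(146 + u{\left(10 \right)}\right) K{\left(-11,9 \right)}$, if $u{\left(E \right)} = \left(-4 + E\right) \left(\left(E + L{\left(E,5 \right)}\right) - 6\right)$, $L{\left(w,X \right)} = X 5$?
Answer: $-3520$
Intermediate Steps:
$L{\left(w,X \right)} = 5 X$
$K{\left(V,P \right)} = V$
$u{\left(E \right)} = \left(-4 + E\right) \left(19 + E\right)$ ($u{\left(E \right)} = \left(-4 + E\right) \left(\left(E + 5 \cdot 5\right) - 6\right) = \left(-4 + E\right) \left(\left(E + 25\right) - 6\right) = \left(-4 + E\right) \left(\left(25 + E\right) - 6\right) = \left(-4 + E\right) \left(19 + E\right)$)
$\left(146 + u{\left(10 \right)}\right) K{\left(-11,9 \right)} = \left(146 + \left(-76 + 10^{2} + 15 \cdot 10\right)\right) \left(-11\right) = \left(146 + \left(-76 + 100 + 150\right)\right) \left(-11\right) = \left(146 + 174\right) \left(-11\right) = 320 \left(-11\right) = -3520$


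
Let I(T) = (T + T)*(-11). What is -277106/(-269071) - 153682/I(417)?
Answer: 1995160903/112202607 ≈ 17.782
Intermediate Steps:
I(T) = -22*T (I(T) = (2*T)*(-11) = -22*T)
-277106/(-269071) - 153682/I(417) = -277106/(-269071) - 153682/((-22*417)) = -277106*(-1/269071) - 153682/(-9174) = 277106/269071 - 153682*(-1/9174) = 277106/269071 + 76841/4587 = 1995160903/112202607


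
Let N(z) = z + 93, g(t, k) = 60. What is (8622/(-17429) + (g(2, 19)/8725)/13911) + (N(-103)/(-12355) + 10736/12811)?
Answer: 1536401406391991596/4464376091873718685 ≈ 0.34415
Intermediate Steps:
N(z) = 93 + z
(8622/(-17429) + (g(2, 19)/8725)/13911) + (N(-103)/(-12355) + 10736/12811) = (8622/(-17429) + (60/8725)/13911) + ((93 - 103)/(-12355) + 10736/12811) = (8622*(-1/17429) + (60*(1/8725))*(1/13911)) + (-10*(-1/12355) + 10736*(1/12811)) = (-8622/17429 + (12/1745)*(1/13911)) + (2/2471 + 10736/12811) = (-8622/17429 + 4/8091565) + 26554278/31655981 = -69765403714/141027886385 + 26554278/31655981 = 1536401406391991596/4464376091873718685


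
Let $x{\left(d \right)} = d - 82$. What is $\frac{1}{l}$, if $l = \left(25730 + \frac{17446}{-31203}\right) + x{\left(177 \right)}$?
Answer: $\frac{31203}{805800029} \approx 3.8723 \cdot 10^{-5}$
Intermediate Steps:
$x{\left(d \right)} = -82 + d$ ($x{\left(d \right)} = d - 82 = -82 + d$)
$l = \frac{805800029}{31203}$ ($l = \left(25730 + \frac{17446}{-31203}\right) + \left(-82 + 177\right) = \left(25730 + 17446 \left(- \frac{1}{31203}\right)\right) + 95 = \left(25730 - \frac{17446}{31203}\right) + 95 = \frac{802835744}{31203} + 95 = \frac{805800029}{31203} \approx 25824.0$)
$\frac{1}{l} = \frac{1}{\frac{805800029}{31203}} = \frac{31203}{805800029}$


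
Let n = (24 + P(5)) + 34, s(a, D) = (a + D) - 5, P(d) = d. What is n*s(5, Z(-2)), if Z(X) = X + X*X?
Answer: 126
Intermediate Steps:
Z(X) = X + X**2
s(a, D) = -5 + D + a (s(a, D) = (D + a) - 5 = -5 + D + a)
n = 63 (n = (24 + 5) + 34 = 29 + 34 = 63)
n*s(5, Z(-2)) = 63*(-5 - 2*(1 - 2) + 5) = 63*(-5 - 2*(-1) + 5) = 63*(-5 + 2 + 5) = 63*2 = 126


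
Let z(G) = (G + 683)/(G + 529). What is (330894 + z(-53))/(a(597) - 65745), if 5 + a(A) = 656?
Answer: -3750147/737732 ≈ -5.0833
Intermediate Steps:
z(G) = (683 + G)/(529 + G)
a(A) = 651 (a(A) = -5 + 656 = 651)
(330894 + z(-53))/(a(597) - 65745) = (330894 + (683 - 53)/(529 - 53))/(651 - 65745) = (330894 + 630/476)/(-65094) = (330894 + (1/476)*630)*(-1/65094) = (330894 + 45/34)*(-1/65094) = (11250441/34)*(-1/65094) = -3750147/737732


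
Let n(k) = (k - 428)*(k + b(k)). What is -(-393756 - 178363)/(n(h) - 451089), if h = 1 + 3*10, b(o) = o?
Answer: -572119/475703 ≈ -1.2027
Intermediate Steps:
h = 31 (h = 1 + 30 = 31)
n(k) = 2*k*(-428 + k) (n(k) = (k - 428)*(k + k) = (-428 + k)*(2*k) = 2*k*(-428 + k))
-(-393756 - 178363)/(n(h) - 451089) = -(-393756 - 178363)/(2*31*(-428 + 31) - 451089) = -(-572119)/(2*31*(-397) - 451089) = -(-572119)/(-24614 - 451089) = -(-572119)/(-475703) = -(-572119)*(-1)/475703 = -1*572119/475703 = -572119/475703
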